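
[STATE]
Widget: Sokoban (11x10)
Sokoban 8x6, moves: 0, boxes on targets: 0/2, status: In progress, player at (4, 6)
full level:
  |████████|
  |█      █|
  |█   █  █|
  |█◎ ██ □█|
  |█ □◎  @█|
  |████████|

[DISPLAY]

████████   
█      █   
█   █  █   
█◎ ██ □█   
█ □◎  @█   
████████   
Moves: 0  0
           
           
           


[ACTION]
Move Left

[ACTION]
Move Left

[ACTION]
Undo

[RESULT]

████████   
█      █   
█   █  █   
█◎ ██ □█   
█ □◎ @ █   
████████   
Moves: 1  0
           
           
           


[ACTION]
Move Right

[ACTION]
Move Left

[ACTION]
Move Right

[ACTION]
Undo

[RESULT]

████████   
█      █   
█   █  █   
█◎ ██ □█   
█ □◎ @ █   
████████   
Moves: 3  0
           
           
           


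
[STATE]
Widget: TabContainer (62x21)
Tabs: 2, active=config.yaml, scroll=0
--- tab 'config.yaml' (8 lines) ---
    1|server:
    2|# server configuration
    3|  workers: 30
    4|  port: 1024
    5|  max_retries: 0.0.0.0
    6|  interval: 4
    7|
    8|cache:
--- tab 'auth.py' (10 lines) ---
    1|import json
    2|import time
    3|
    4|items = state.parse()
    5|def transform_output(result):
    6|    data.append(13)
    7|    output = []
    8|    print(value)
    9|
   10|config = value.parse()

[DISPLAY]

[config.yaml]│ auth.py                                        
──────────────────────────────────────────────────────────────
server:                                                       
# server configuration                                        
  workers: 30                                                 
  port: 1024                                                  
  max_retries: 0.0.0.0                                        
  interval: 4                                                 
                                                              
cache:                                                        
                                                              
                                                              
                                                              
                                                              
                                                              
                                                              
                                                              
                                                              
                                                              
                                                              
                                                              


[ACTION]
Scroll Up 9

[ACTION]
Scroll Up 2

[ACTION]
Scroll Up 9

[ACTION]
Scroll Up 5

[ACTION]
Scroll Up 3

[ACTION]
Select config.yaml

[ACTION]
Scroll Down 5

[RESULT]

[config.yaml]│ auth.py                                        
──────────────────────────────────────────────────────────────
  interval: 4                                                 
                                                              
cache:                                                        
                                                              
                                                              
                                                              
                                                              
                                                              
                                                              
                                                              
                                                              
                                                              
                                                              
                                                              
                                                              
                                                              
                                                              
                                                              
                                                              


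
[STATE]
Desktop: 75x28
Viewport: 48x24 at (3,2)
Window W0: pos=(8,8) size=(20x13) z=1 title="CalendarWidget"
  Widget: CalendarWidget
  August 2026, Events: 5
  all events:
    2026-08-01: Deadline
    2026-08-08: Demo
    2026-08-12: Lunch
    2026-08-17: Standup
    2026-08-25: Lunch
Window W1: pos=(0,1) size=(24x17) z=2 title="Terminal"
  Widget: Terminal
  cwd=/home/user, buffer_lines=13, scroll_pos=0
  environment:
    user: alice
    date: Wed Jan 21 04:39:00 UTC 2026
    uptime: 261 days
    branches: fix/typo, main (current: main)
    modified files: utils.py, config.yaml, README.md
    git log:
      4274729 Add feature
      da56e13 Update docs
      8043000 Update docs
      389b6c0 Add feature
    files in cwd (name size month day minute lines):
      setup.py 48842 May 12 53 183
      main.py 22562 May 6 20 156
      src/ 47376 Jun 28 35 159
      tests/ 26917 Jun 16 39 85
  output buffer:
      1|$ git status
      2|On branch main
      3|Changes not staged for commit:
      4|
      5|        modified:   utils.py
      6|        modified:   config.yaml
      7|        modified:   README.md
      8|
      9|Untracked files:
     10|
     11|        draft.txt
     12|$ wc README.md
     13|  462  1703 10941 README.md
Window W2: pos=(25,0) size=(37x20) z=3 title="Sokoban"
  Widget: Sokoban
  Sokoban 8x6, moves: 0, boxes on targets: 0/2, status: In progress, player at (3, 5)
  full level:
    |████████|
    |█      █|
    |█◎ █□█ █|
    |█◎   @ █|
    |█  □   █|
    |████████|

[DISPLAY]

erminal             ┃ ┠─────────────────────────
────────────────────┨ ┃████████                 
git status          ┃ ┃█      █                 
 branch main        ┃ ┃█◎ █□█ █                 
anges not staged for┃ ┃█◎   @ █                 
                    ┃ ┃█  □   █                 
      modified:   ut┃━┃████████                 
      modified:   co┃ ┃Moves: 0  0/2            
      modified:   RE┃─┃                         
                    ┃ ┃                         
tracked files:      ┃S┃                         
                    ┃ ┃                         
      draft.txt     ┃ ┃                         
wc README.md        ┃ ┃                         
462  1703 10941 READ┃ ┃                         
━━━━━━━━━━━━━━━━━━━━┛ ┃                         
     ┃31              ┃                         
     ┃                ┗━━━━━━━━━━━━━━━━━━━━━━━━━
     ┗━━━━━━━━━━━━━━━━━━┛                       
                                                
                                                
                                                
                                                
                                                


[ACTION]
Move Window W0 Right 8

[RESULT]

erminal             ┃ ┠─────────────────────────
────────────────────┨ ┃████████                 
git status          ┃ ┃█      █                 
 branch main        ┃ ┃█◎ █□█ █                 
anges not staged for┃ ┃█◎   @ █                 
                    ┃ ┃█  □   █                 
      modified:   ut┃━┃████████                 
      modified:   co┃a┃Moves: 0  0/2            
      modified:   RE┃─┃                         
                    ┃s┃                         
tracked files:      ┃e┃                         
                    ┃ ┃                         
      draft.txt     ┃5┃                         
wc README.md        ┃2┃                         
462  1703 10941 READ┃1┃                         
━━━━━━━━━━━━━━━━━━━━┛2┃                         
             ┃31      ┃                         
             ┃        ┗━━━━━━━━━━━━━━━━━━━━━━━━━
             ┗━━━━━━━━━━━━━━━━━━┛               
                                                
                                                
                                                
                                                
                                                


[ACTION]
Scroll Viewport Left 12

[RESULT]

┃ Terminal             ┃ ┠──────────────────────
┠──────────────────────┨ ┃████████              
┃$ git status          ┃ ┃█      █              
┃On branch main        ┃ ┃█◎ █□█ █              
┃Changes not staged for┃ ┃█◎   @ █              
┃                      ┃ ┃█  □   █              
┃        modified:   ut┃━┃████████              
┃        modified:   co┃a┃Moves: 0  0/2         
┃        modified:   RE┃─┃                      
┃                      ┃s┃                      
┃Untracked files:      ┃e┃                      
┃                      ┃ ┃                      
┃        draft.txt     ┃5┃                      
┃$ wc README.md        ┃2┃                      
┃  462  1703 10941 READ┃1┃                      
┗━━━━━━━━━━━━━━━━━━━━━━┛2┃                      
                ┃31      ┃                      
                ┃        ┗━━━━━━━━━━━━━━━━━━━━━━
                ┗━━━━━━━━━━━━━━━━━━┛            
                                                
                                                
                                                
                                                
                                                


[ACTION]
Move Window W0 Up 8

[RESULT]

┃ Terminal             ┃─┠──────────────────────
┠──────────────────────┨s┃████████              
┃$ git status          ┃e┃█      █              
┃On branch main        ┃ ┃█◎ █□█ █              
┃Changes not staged for┃5┃█◎   @ █              
┃                      ┃2┃█  □   █              
┃        modified:   ut┃1┃████████              
┃        modified:   co┃2┃Moves: 0  0/2         
┃        modified:   RE┃ ┃                      
┃                      ┃ ┃                      
┃Untracked files:      ┃━┃                      
┃                      ┃ ┃                      
┃        draft.txt     ┃ ┃                      
┃$ wc README.md        ┃ ┃                      
┃  462  1703 10941 READ┃ ┃                      
┗━━━━━━━━━━━━━━━━━━━━━━┛ ┃                      
                         ┃                      
                         ┗━━━━━━━━━━━━━━━━━━━━━━
                                                
                                                
                                                
                                                
                                                
                                                


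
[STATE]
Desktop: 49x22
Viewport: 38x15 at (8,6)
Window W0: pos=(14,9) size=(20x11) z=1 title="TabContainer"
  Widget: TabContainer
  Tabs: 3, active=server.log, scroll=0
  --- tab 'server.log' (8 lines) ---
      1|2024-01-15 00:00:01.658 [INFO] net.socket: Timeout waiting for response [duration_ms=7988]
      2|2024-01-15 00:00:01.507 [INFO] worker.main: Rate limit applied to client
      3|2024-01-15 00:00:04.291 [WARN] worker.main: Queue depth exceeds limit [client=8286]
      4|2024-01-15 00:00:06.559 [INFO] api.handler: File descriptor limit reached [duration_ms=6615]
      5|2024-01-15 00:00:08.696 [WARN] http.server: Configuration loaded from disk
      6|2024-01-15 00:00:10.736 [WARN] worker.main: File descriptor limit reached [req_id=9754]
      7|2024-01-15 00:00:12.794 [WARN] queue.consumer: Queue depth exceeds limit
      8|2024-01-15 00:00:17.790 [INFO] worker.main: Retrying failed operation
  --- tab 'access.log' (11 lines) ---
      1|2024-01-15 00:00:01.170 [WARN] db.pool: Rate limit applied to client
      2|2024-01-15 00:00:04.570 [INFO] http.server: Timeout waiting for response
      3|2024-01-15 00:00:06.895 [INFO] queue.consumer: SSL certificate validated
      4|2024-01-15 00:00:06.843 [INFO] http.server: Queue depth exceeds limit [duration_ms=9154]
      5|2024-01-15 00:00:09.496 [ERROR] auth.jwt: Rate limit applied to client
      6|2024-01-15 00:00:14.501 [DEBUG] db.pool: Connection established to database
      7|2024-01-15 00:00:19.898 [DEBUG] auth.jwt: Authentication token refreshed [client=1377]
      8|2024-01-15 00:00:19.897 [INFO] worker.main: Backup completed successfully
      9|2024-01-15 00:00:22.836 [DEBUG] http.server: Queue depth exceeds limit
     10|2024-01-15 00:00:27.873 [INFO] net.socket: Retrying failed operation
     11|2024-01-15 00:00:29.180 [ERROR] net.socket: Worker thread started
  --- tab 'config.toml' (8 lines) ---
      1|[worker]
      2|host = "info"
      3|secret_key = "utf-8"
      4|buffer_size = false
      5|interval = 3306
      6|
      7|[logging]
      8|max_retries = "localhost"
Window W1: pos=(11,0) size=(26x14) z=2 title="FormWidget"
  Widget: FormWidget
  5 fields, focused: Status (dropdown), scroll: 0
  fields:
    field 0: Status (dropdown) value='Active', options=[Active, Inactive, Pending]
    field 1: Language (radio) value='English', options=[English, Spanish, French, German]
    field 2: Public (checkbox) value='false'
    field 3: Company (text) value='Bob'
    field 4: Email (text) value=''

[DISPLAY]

   ┃  Company:    [Bob     ]┃         
   ┃  Email:      [        ]┃         
   ┃                        ┃         
   ┃                        ┃         
   ┃                        ┃         
   ┃                        ┃         
   ┃                        ┃         
   ┗━━━━━━━━━━━━━━━━━━━━━━━━┛         
      ┃2024-01-15 00:00:0┃            
      ┃2024-01-15 00:00:0┃            
      ┃2024-01-15 00:00:0┃            
      ┃2024-01-15 00:00:0┃            
      ┃2024-01-15 00:00:0┃            
      ┗━━━━━━━━━━━━━━━━━━┛            
                                      


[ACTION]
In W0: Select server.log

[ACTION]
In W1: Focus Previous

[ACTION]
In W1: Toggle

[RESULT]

   ┃  Company:    [Bob     ]┃         
   ┃> Email:      [        ]┃         
   ┃                        ┃         
   ┃                        ┃         
   ┃                        ┃         
   ┃                        ┃         
   ┃                        ┃         
   ┗━━━━━━━━━━━━━━━━━━━━━━━━┛         
      ┃2024-01-15 00:00:0┃            
      ┃2024-01-15 00:00:0┃            
      ┃2024-01-15 00:00:0┃            
      ┃2024-01-15 00:00:0┃            
      ┃2024-01-15 00:00:0┃            
      ┗━━━━━━━━━━━━━━━━━━┛            
                                      


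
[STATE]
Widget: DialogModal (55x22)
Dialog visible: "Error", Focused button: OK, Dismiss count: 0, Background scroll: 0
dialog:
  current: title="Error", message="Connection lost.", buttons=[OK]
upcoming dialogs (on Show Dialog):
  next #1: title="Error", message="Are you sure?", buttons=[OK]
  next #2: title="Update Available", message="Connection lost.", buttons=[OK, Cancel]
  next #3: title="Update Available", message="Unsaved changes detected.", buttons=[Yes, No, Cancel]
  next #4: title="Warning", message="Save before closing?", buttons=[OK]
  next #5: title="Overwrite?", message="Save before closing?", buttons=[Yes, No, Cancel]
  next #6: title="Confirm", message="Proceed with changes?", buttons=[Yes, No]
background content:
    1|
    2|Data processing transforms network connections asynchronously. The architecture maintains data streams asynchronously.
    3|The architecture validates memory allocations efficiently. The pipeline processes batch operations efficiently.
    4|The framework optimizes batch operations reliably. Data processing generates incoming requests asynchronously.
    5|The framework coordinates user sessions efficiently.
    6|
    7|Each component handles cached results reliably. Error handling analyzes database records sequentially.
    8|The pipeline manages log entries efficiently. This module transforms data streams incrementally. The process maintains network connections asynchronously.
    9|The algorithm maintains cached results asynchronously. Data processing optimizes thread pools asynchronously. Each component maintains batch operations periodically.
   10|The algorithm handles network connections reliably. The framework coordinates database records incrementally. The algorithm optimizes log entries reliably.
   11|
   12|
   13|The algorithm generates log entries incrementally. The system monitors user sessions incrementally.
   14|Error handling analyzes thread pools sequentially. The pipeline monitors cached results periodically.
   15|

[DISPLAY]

                                                       
Data processing transforms network connections asynchro
The architecture validates memory allocations efficient
The framework optimizes batch operations reliably. Data
The framework coordinates user sessions efficiently.   
                                                       
Each component handles cached results reliably. Error h
The pipeline manages log entries efficiently. This modu
The algorithm mai┌──────────────────┐s asynchronously. 
The algorithm han│      Error       │ions reliably. The
                 │ Connection lost. │                  
                 │       [OK]       │                  
The algorithm gen└──────────────────┘ncrementally. The 
Error handling analyzes thread pools sequentially. The 
                                                       
                                                       
                                                       
                                                       
                                                       
                                                       
                                                       
                                                       


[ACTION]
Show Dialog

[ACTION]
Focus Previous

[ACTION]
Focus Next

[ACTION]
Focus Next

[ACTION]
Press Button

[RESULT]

                                                       
Data processing transforms network connections asynchro
The architecture validates memory allocations efficient
The framework optimizes batch operations reliably. Data
The framework coordinates user sessions efficiently.   
                                                       
Each component handles cached results reliably. Error h
The pipeline manages log entries efficiently. This modu
The algorithm maintains cached results asynchronously. 
The algorithm handles network connections reliably. The
                                                       
                                                       
The algorithm generates log entries incrementally. The 
Error handling analyzes thread pools sequentially. The 
                                                       
                                                       
                                                       
                                                       
                                                       
                                                       
                                                       
                                                       


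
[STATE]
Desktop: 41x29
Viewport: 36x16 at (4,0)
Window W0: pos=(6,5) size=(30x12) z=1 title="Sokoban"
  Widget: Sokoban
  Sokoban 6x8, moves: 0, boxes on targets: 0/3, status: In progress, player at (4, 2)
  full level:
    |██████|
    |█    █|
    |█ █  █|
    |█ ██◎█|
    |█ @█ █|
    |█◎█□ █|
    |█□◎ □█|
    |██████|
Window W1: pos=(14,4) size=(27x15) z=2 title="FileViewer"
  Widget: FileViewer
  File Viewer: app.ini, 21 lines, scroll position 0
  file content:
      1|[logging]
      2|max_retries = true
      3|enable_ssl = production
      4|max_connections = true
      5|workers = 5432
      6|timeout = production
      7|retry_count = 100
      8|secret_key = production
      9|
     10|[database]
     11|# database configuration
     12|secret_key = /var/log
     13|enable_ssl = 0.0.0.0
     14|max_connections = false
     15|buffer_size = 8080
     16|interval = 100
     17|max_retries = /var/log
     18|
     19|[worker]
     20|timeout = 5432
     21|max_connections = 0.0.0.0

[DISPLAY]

                                    
                                    
                                    
                                    
          ┏━━━━━━━━━━━━━━━━━━━━━━━━━
  ┏━━━━━━━┃ FileViewer              
  ┃ Sokoba┠─────────────────────────
  ┠───────┃[logging]               ▲
  ┃██████ ┃max_retries = true      █
  ┃█    █ ┃enable_ssl = production ░
  ┃█ █  █ ┃max_connections = true  ░
  ┃█ ██◎█ ┃workers = 5432          ░
  ┃█ @█ █ ┃timeout = production    ░
  ┃█◎█□ █ ┃retry_count = 100       ░
  ┃█□◎ □█ ┃secret_key = production ░
  ┃██████ ┃                        ░


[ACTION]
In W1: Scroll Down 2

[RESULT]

                                    
                                    
                                    
                                    
          ┏━━━━━━━━━━━━━━━━━━━━━━━━━
  ┏━━━━━━━┃ FileViewer              
  ┃ Sokoba┠─────────────────────────
  ┠───────┃enable_ssl = production ▲
  ┃██████ ┃max_connections = true  ░
  ┃█    █ ┃workers = 5432          █
  ┃█ █  █ ┃timeout = production    ░
  ┃█ ██◎█ ┃retry_count = 100       ░
  ┃█ @█ █ ┃secret_key = production ░
  ┃█◎█□ █ ┃                        ░
  ┃█□◎ □█ ┃[database]              ░
  ┃██████ ┃# database configuration░


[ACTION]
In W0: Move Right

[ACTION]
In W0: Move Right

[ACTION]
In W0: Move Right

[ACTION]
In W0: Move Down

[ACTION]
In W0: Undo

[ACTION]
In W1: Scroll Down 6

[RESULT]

                                    
                                    
                                    
                                    
          ┏━━━━━━━━━━━━━━━━━━━━━━━━━
  ┏━━━━━━━┃ FileViewer              
  ┃ Sokoba┠─────────────────────────
  ┠───────┃                        ▲
  ┃██████ ┃[database]              ░
  ┃█    █ ┃# database configuration░
  ┃█ █  █ ┃secret_key = /var/log   ░
  ┃█ ██◎█ ┃enable_ssl = 0.0.0.0    ░
  ┃█ @█ █ ┃max_connections = false ░
  ┃█◎█□ █ ┃buffer_size = 8080      ░
  ┃█□◎ □█ ┃interval = 100          ░
  ┃██████ ┃max_retries = /var/log  █


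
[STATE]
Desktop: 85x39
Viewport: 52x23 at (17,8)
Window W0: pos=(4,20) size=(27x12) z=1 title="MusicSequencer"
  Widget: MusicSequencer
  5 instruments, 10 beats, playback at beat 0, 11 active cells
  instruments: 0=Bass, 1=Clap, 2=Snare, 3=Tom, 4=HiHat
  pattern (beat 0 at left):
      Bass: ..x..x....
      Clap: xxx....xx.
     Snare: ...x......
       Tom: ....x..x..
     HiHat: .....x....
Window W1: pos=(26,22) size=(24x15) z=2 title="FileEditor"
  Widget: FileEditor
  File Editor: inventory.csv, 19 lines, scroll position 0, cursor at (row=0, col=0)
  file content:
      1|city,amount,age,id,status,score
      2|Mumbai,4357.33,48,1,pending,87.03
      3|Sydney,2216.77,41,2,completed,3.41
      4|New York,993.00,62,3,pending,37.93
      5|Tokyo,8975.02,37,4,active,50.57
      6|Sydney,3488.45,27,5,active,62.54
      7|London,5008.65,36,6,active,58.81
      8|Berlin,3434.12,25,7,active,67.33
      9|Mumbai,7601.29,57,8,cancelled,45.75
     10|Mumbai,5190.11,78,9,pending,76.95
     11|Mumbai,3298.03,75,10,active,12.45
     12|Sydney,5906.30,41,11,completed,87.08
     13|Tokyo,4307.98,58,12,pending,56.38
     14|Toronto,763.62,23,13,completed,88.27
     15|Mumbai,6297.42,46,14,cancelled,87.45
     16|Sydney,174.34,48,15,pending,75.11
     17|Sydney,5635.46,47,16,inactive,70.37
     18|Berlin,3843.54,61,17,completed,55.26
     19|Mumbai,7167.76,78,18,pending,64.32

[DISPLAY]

                                                    
                                                    
                                                    
                                                    
                                                    
                                                    
                                                    
                                                    
                                                    
                                                    
                                                    
                                                    
━━━━━━━━━━━━━┓                                      
cer          ┃                                      
─────────┏━━━━━━━━━━━━━━━━━━━━━━┓                   
6789     ┃ FileEditor           ┃                   
····     ┠──────────────────────┨                   
·██·     ┃█ity,amount,age,id,st▲┃                   
····     ┃Mumbai,4357.33,48,1,p█┃                   
·█··     ┃Sydney,2216.77,41,2,c░┃                   
····     ┃New York,993.00,62,3,░┃                   
         ┃Tokyo,8975.02,37,4,ac░┃                   
         ┃Sydney,3488.45,27,5,a░┃                   


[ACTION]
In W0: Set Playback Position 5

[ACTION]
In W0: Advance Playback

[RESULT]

                                                    
                                                    
                                                    
                                                    
                                                    
                                                    
                                                    
                                                    
                                                    
                                                    
                                                    
                                                    
━━━━━━━━━━━━━┓                                      
cer          ┃                                      
─────────┏━━━━━━━━━━━━━━━━━━━━━━┓                   
▼789     ┃ FileEditor           ┃                   
····     ┠──────────────────────┨                   
·██·     ┃█ity,amount,age,id,st▲┃                   
····     ┃Mumbai,4357.33,48,1,p█┃                   
·█··     ┃Sydney,2216.77,41,2,c░┃                   
····     ┃New York,993.00,62,3,░┃                   
         ┃Tokyo,8975.02,37,4,ac░┃                   
         ┃Sydney,3488.45,27,5,a░┃                   


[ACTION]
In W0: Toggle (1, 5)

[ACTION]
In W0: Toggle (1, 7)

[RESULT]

                                                    
                                                    
                                                    
                                                    
                                                    
                                                    
                                                    
                                                    
                                                    
                                                    
                                                    
                                                    
━━━━━━━━━━━━━┓                                      
cer          ┃                                      
─────────┏━━━━━━━━━━━━━━━━━━━━━━┓                   
▼789     ┃ FileEditor           ┃                   
····     ┠──────────────────────┨                   
··█·     ┃█ity,amount,age,id,st▲┃                   
····     ┃Mumbai,4357.33,48,1,p█┃                   
·█··     ┃Sydney,2216.77,41,2,c░┃                   
····     ┃New York,993.00,62,3,░┃                   
         ┃Tokyo,8975.02,37,4,ac░┃                   
         ┃Sydney,3488.45,27,5,a░┃                   


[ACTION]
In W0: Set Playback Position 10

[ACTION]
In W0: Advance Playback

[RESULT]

                                                    
                                                    
                                                    
                                                    
                                                    
                                                    
                                                    
                                                    
                                                    
                                                    
                                                    
                                                    
━━━━━━━━━━━━━┓                                      
cer          ┃                                      
─────────┏━━━━━━━━━━━━━━━━━━━━━━┓                   
6789     ┃ FileEditor           ┃                   
····     ┠──────────────────────┨                   
··█·     ┃█ity,amount,age,id,st▲┃                   
····     ┃Mumbai,4357.33,48,1,p█┃                   
·█··     ┃Sydney,2216.77,41,2,c░┃                   
····     ┃New York,993.00,62,3,░┃                   
         ┃Tokyo,8975.02,37,4,ac░┃                   
         ┃Sydney,3488.45,27,5,a░┃                   


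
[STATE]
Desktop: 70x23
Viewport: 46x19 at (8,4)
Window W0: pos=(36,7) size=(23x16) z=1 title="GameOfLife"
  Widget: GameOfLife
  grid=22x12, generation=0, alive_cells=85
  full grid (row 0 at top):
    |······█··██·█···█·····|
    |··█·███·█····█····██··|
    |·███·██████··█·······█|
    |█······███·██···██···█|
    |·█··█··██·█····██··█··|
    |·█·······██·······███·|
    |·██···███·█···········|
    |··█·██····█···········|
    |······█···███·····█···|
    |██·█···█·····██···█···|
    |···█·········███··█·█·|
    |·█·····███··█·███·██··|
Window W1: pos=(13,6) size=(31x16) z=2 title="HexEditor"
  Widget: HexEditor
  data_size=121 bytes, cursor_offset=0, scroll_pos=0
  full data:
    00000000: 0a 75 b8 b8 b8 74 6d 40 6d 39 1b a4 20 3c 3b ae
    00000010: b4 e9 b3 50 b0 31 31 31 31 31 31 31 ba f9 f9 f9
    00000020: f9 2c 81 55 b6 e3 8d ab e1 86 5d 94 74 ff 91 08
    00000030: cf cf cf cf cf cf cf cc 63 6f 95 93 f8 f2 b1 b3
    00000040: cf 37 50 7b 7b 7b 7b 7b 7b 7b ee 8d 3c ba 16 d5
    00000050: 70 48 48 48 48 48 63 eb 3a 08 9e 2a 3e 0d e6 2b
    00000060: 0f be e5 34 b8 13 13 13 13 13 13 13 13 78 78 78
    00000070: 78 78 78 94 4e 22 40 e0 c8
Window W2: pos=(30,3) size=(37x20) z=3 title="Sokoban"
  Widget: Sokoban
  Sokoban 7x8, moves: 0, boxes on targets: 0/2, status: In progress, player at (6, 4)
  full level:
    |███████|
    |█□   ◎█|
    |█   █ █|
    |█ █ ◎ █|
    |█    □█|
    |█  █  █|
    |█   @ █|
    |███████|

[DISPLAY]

                      ┃ Sokoban               
                      ┠───────────────────────
     ┏━━━━━━━━━━━━━━━━┃███████                
     ┃ HexEditor      ┃█□   ◎█                
     ┠────────────────┃█   █ █                
     ┃00000000  0A 75 ┃█ █ ◎ █                
     ┃00000010  b4 e9 ┃█    □█                
     ┃00000020  f9 2c ┃█  █  █                
     ┃00000030  cf cf ┃█   @ █                
     ┃00000040  cf 37 ┃███████                
     ┃00000050  70 48 ┃Moves: 0  0/2          
     ┃00000060  0f be ┃                       
     ┃00000070  78 78 ┃                       
     ┃                ┃                       
     ┃                ┃                       
     ┃                ┃                       
     ┃                ┃                       
     ┗━━━━━━━━━━━━━━━━┃                       
                      ┗━━━━━━━━━━━━━━━━━━━━━━━


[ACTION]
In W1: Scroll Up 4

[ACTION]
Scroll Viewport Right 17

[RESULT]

      ┃ Sokoban                           ┃   
      ┠───────────────────────────────────┨   
━━━━━━┃███████                            ┃   
      ┃█□   ◎█                            ┃   
──────┃█   █ █                            ┃   
0A 75 ┃█ █ ◎ █                            ┃   
b4 e9 ┃█    □█                            ┃   
f9 2c ┃█  █  █                            ┃   
cf cf ┃█   @ █                            ┃   
cf 37 ┃███████                            ┃   
70 48 ┃Moves: 0  0/2                      ┃   
0f be ┃                                   ┃   
78 78 ┃                                   ┃   
      ┃                                   ┃   
      ┃                                   ┃   
      ┃                                   ┃   
      ┃                                   ┃   
━━━━━━┃                                   ┃   
      ┗━━━━━━━━━━━━━━━━━━━━━━━━━━━━━━━━━━━┛   


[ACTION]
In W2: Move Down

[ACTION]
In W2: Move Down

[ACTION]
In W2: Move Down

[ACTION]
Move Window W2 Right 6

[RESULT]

         ┃ Sokoban                           ┃
         ┠───────────────────────────────────┨
━━━━━━━━━┃███████                            ┃
         ┃█□   ◎█                            ┃
─────────┃█   █ █                            ┃
0A 75 b8 ┃█ █ ◎ █                            ┃
b4 e9 b3 ┃█    □█                            ┃
f9 2c 81 ┃█  █  █                            ┃
cf cf cf ┃█   @ █                            ┃
cf 37 50 ┃███████                            ┃
70 48 48 ┃Moves: 0  0/2                      ┃
0f be e5 ┃                                   ┃
78 78 78 ┃                                   ┃
         ┃                                   ┃
         ┃                                   ┃
         ┃                                   ┃
         ┃                                   ┃
━━━━━━━━━┃                                   ┃
         ┗━━━━━━━━━━━━━━━━━━━━━━━━━━━━━━━━━━━┛


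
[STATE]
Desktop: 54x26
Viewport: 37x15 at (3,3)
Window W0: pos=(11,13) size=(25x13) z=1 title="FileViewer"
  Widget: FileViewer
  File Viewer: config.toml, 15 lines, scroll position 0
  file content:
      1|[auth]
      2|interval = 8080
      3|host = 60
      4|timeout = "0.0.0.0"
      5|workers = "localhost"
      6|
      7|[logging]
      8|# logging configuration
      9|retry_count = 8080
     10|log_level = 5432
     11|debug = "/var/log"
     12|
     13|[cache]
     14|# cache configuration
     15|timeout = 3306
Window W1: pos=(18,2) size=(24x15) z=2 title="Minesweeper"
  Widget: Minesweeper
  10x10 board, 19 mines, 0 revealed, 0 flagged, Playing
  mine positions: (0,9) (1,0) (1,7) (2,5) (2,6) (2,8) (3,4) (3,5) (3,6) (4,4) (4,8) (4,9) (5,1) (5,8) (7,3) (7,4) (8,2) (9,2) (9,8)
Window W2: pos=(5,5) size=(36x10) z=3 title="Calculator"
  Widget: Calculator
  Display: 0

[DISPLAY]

               ┃ Minesweeper         
               ┠─────────────────────
  ┏━━━━━━━━━━━━━━━━━━━━━━━━━━━━━━━━━━
  ┃ Calculator                       
  ┠──────────────────────────────────
  ┃                                 0
  ┃┌───┬───┬───┬───┐                 
  ┃│ 7 │ 8 │ 9 │ ÷ │                 
  ┃├───┼───┼───┼───┤                 
  ┃│ 4 │ 5 │ 6 │ × │                 
  ┃└───┴───┴───┴───┘                 
  ┗━━━━━━━━━━━━━━━━━━━━━━━━━━━━━━━━━━
        ┠──────┃                     
        ┃[auth]┗━━━━━━━━━━━━━━━━━━━━━
        ┃interval = 8080       █┃    


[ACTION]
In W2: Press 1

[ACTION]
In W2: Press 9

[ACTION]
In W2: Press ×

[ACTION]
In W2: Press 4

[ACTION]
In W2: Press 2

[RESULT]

               ┃ Minesweeper         
               ┠─────────────────────
  ┏━━━━━━━━━━━━━━━━━━━━━━━━━━━━━━━━━━
  ┃ Calculator                       
  ┠──────────────────────────────────
  ┃                                42
  ┃┌───┬───┬───┬───┐                 
  ┃│ 7 │ 8 │ 9 │ ÷ │                 
  ┃├───┼───┼───┼───┤                 
  ┃│ 4 │ 5 │ 6 │ × │                 
  ┃└───┴───┴───┴───┘                 
  ┗━━━━━━━━━━━━━━━━━━━━━━━━━━━━━━━━━━
        ┠──────┃                     
        ┃[auth]┗━━━━━━━━━━━━━━━━━━━━━
        ┃interval = 8080       █┃    
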